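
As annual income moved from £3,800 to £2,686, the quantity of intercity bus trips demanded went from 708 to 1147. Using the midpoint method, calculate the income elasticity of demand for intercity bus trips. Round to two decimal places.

%ΔQ = (1147 − 708)/[(708+1147)/2] = 439/927.5 ≈ 0.4733.
%ΔM = (2,686 − 3,800)/[(3,800+2,686)/2] = -1114/3243 ≈ -0.3435.
E_I = %ΔQ/%ΔM ≈ -1.38.
E_I < 0: inferior good.

-1.38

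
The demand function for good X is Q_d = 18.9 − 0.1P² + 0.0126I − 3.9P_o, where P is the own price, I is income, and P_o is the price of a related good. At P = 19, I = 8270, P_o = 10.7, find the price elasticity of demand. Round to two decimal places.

-1.59

First evaluate Q_d: 18.9 − 0.1(19)² + 0.0126(8270) − 3.9(10.7) = 18.9 − 36.1 + 104.202 − 41.73 = 45.272.
∂Q_d/∂P = −2·0.1·P = -3.8, so E_p = -3.8·(19/45.272) ≈ -1.59.
|E_p| > 1: demand is elastic.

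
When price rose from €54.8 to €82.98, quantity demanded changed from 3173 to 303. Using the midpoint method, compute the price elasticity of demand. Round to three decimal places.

-4.037

%Δq = (303 − 3173)/[(3173 + 303)/2] = -2870/1738 ≈ -1.6513.
%Δp = (82.98 − 54.8)/[(54.8 + 82.98)/2] = 28.18/68.89 ≈ 0.4091.
Arc elasticity E = %Δq/%Δp ≈ -1.6513/0.4091 ≈ -4.037.
|E| > 1: demand is elastic over this range.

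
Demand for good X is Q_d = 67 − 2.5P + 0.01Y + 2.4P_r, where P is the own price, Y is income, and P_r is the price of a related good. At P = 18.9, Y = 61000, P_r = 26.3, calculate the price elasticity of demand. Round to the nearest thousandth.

-0.068

Evaluating quantity at (P, Y, P_r) gives Q_d = 67 − 2.5(18.9) + 0.01(61000) + 2.4(26.3) = 67 − 47.25 + 610 + 63.12 = 692.87.
∂Q_d/∂P = −2.5, so E_p = (−2.5)·(18.9/692.87) ≈ -0.068.
|E_p| < 1: demand is inelastic.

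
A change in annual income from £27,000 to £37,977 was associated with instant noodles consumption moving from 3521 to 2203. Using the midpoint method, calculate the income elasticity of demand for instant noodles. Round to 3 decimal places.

%ΔQ = (2203 − 3521)/[(3521+2203)/2] = -1318/2862 ≈ -0.4605.
%ΔM = (37,977 − 27,000)/[(27,000+37,977)/2] = 10977/32488.5 ≈ 0.3379.
E_I = %ΔQ/%ΔM ≈ -1.363.
E_I < 0: inferior good.

-1.363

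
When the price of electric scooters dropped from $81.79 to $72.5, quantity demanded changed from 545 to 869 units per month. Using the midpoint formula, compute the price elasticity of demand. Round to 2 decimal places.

%ΔQ = (869 − 545)/[(545 + 869)/2] = 324/707 ≈ 0.4583.
%ΔP = (72.5 − 81.79)/[(81.79 + 72.5)/2] = -9.29/77.145 ≈ -0.1204.
Arc elasticity E = %ΔQ/%ΔP ≈ 0.4583/-0.1204 ≈ -3.81.
|E| > 1: demand is elastic over this range.

-3.81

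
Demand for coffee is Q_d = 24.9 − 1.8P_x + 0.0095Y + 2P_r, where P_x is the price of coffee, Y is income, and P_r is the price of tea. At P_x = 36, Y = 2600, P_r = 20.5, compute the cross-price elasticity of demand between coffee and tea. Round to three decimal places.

1.589

Evaluating quantity at (P_x, Y, P_r) gives Q_d = 24.9 − 1.8(36) + 0.0095(2600) + 2(20.5) = 24.9 − 64.8 + 24.7 + 41 = 25.8.
∂Q_d/∂P_r = +2, so E_xy = 2·(20.5/25.8) ≈ 1.589.
E_xy > 0: the goods are substitutes.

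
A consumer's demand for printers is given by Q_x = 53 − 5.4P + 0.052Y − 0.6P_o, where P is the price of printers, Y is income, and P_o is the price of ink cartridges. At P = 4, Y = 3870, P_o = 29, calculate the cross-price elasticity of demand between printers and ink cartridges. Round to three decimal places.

-0.081

At the given point, Q_x = 53 − 5.4(4) + 0.052(3870) − 0.6(29) = 53 − 21.6 + 201.24 − 17.4 = 215.24.
∂Q_x/∂P_o = −0.6, so E_xy = -0.6·(29/215.24) ≈ -0.081.
E_xy < 0: the goods are complements.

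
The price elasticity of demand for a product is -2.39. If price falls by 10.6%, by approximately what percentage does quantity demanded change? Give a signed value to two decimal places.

%ΔQ ≈ E × %ΔP = (-2.39) × (-10.6%) ≈ 25.33%.

25.33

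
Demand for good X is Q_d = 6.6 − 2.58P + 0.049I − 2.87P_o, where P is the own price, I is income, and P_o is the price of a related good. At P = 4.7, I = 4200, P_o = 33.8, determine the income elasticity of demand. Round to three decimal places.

Evaluating quantity at (P, I, P_o) gives Q_d = 6.6 − 2.58(4.7) + 0.049(4200) − 2.87(33.8) = 6.6 − 12.126 + 205.8 − 97.006 = 103.268.
∂Q_d/∂I = +0.049, so E_I = 0.049·(4200/103.268) ≈ 1.993.
E_I > 1: normal good (luxury).

1.993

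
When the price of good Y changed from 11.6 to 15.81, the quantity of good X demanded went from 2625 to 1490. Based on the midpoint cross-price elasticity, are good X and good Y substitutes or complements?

complements

%ΔQ_x = (1490 − 2625)/[(2625+1490)/2] = -1135/2057.5 ≈ -0.5516.
%ΔP_y = (15.81 − 11.6)/[(11.6+15.81)/2] ≈ 0.3072.
E_xy = -0.5516/0.3072 ≈ -1.796.
E_xy < 0, so the goods are complements.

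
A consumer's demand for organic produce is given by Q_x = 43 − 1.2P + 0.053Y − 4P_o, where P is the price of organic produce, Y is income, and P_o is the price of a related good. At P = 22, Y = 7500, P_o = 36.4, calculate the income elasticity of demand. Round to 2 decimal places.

1.48

Q_x = 43 − 1.2(22) + 0.053(7500) − 4(36.4) = 43 − 26.4 + 397.5 − 145.6 = 268.5.
∂Q_x/∂Y = +0.053, so E_I = 0.053·(7500/268.5) ≈ 1.48.
E_I > 1: normal good (luxury).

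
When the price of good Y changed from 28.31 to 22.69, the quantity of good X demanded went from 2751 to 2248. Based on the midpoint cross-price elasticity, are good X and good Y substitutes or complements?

substitutes

%ΔQ_x = (2248 − 2751)/[(2751+2248)/2] = -503/2499.5 ≈ -0.2012.
%ΔP_y = (22.69 − 28.31)/[(28.31+22.69)/2] ≈ -0.2204.
E_xy = -0.2012/-0.2204 ≈ 0.913.
E_xy > 0, so the goods are substitutes.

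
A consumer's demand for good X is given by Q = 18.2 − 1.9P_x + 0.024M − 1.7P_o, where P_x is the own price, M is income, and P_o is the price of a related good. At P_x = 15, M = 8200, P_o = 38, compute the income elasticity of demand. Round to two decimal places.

At the given point, Q = 18.2 − 1.9(15) + 0.024(8200) − 1.7(38) = 18.2 − 28.5 + 196.8 − 64.6 = 121.9.
∂Q/∂M = +0.024, so E_I = 0.024·(8200/121.9) ≈ 1.61.
E_I > 1: normal good (luxury).

1.61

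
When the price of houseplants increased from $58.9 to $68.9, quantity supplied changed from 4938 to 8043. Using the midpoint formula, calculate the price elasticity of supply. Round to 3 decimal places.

3.057

%Δq = (8043 − 4938)/[(4938 + 8043)/2] = 3105/6490.5 ≈ 0.4784.
%ΔP = (68.9 − 58.9)/[(58.9 + 68.9)/2] = 10/63.9 ≈ 0.1565.
Arc elasticity E = %Δq/%ΔP ≈ 0.4784/0.1565 ≈ 3.057.
|E| > 1: supply is elastic over this range.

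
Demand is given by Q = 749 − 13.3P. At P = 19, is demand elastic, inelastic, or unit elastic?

inelastic

At P = 19, Q = 496.3.
dQ/dP = −13.3.
Point elasticity E = (dQ/dP)·(P/Q) = -13.3 × 19/496.3 ≈ -0.509.
|E| ≈ 0.509 < 1, so demand is inelastic.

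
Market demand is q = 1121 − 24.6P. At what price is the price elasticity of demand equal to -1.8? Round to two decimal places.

29.29

Set −bP/(a − bP) = −1.8 ⇒ bP = 1.8(a − bP) ⇒ bP(1+1.8) = 1.8·a.
P = 1.8·1121/(24.6·2.8) ≈ 29.29.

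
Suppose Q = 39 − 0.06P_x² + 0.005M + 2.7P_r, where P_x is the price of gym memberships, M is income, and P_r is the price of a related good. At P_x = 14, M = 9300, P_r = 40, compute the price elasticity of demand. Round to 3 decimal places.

Evaluating quantity at (P_x, M, P_r) gives Q = 39 − 0.06(14)² + 0.005(9300) + 2.7(40) = 39 − 11.76 + 46.5 + 108 = 181.74.
∂Q/∂P_x = −2·0.06·P_x = -1.68, so E_p = -1.68·(14/181.74) ≈ -0.129.
|E_p| < 1: demand is inelastic.

-0.129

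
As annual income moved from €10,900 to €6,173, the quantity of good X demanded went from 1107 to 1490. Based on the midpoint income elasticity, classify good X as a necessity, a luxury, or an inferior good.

%ΔQ = (1490 − 1107)/[(1107+1490)/2] = 383/1298.5 ≈ 0.2950.
%ΔI = (6,173 − 10,900)/[(10,900+6,173)/2] = -4727/8536.5 ≈ -0.5537.
E_I = %ΔQ/%ΔI ≈ -0.533.
E_I < 0: inferior good.

inferior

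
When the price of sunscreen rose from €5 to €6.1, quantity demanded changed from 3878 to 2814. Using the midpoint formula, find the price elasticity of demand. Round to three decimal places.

%ΔQ = (2814 − 3878)/[(3878 + 2814)/2] = -1064/3346 ≈ -0.3180.
%Δp = (6.1 − 5)/[(5 + 6.1)/2] = 1.1/5.55 ≈ 0.1982.
Arc elasticity E = %ΔQ/%Δp ≈ -0.3180/0.1982 ≈ -1.604.
|E| > 1: demand is elastic over this range.

-1.604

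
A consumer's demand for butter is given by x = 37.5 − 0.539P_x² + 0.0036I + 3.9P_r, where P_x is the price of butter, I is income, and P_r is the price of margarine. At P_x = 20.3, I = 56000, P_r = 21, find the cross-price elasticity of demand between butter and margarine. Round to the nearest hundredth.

0.83

At the given point, x = 37.5 − 0.539(20.3)² + 0.0036(56000) + 3.9(21) = 37.5 − 222.1165 + 201.6 + 81.9 = 98.8835.
∂x/∂P_r = +3.9, so E_xy = 3.9·(21/98.8835) ≈ 0.83.
E_xy > 0: the goods are substitutes.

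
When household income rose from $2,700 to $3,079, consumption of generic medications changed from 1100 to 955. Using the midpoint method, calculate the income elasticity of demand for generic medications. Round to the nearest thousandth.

%ΔQ = (955 − 1100)/[(1100+955)/2] = -145/1027.5 ≈ -0.1411.
%ΔI = (3,079 − 2,700)/[(2,700+3,079)/2] = 379/2889.5 ≈ 0.1312.
E_I = %ΔQ/%ΔI ≈ -1.076.
E_I < 0: inferior good.

-1.076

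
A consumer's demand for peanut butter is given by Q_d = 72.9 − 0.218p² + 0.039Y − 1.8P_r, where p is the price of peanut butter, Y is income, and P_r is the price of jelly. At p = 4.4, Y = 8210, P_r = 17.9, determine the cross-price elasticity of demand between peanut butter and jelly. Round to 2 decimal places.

Q_d = 72.9 − 0.218(4.4)² + 0.039(8210) − 1.8(17.9) = 72.9 − 4.2205 + 320.19 − 32.22 = 356.6495.
∂Q_d/∂P_r = −1.8, so E_xy = -1.8·(17.9/356.6495) ≈ -0.09.
E_xy < 0: the goods are complements.

-0.09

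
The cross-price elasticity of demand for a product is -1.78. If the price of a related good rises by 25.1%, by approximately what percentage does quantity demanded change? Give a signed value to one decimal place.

-44.7

%ΔQ ≈ E × %ΔP_y = (-1.78) × (25.1%) ≈ -44.7%.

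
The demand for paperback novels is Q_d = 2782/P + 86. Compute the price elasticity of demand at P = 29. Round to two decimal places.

At P = 29, Q_d = 181.931.
dQ_d/dP = −2782/P² = −3.308.
Point elasticity E = (dQ_d/dP)·(P/Q_d) = -3.308 × 29/181.931 ≈ -0.53.
|E| < 1, so demand is inelastic at this price.

-0.53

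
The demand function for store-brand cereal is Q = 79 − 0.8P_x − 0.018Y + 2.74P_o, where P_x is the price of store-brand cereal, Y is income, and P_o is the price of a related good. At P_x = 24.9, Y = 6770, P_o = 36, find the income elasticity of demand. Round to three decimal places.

-3.398

Substituting, Q = 79 − 0.8(24.9) − 0.018(6770) + 2.74(36) = 79 − 19.92 − 121.86 + 98.64 = 35.86.
∂Q/∂Y = −0.018, so E_I = -0.018·(6770/35.86) ≈ -3.398.
E_I < 0: inferior good.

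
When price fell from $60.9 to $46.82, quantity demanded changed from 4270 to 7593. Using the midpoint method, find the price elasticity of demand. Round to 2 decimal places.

-2.14

%ΔQ = (7593 − 4270)/[(4270 + 7593)/2] = 3323/5931.5 ≈ 0.5602.
%ΔP = (46.82 − 60.9)/[(60.9 + 46.82)/2] = -14.08/53.86 ≈ -0.2614.
Arc elasticity E = %ΔQ/%ΔP ≈ 0.5602/-0.2614 ≈ -2.14.
|E| > 1: demand is elastic over this range.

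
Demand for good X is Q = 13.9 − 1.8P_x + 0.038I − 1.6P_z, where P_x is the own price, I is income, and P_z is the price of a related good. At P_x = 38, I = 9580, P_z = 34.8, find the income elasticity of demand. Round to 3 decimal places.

Substituting, Q = 13.9 − 1.8(38) + 0.038(9580) − 1.6(34.8) = 13.9 − 68.4 + 364.04 − 55.68 = 253.86.
∂Q/∂I = +0.038, so E_I = 0.038·(9580/253.86) ≈ 1.434.
E_I > 1: normal good (luxury).

1.434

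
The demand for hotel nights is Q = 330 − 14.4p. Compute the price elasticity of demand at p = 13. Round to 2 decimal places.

At p = 13, Q = 142.8.
dQ/dp = −14.4.
Point elasticity E = (dQ/dp)·(p/Q) = -14.4 × 13/142.8 ≈ -1.31.
|E| > 1, so demand is elastic at this price.

-1.31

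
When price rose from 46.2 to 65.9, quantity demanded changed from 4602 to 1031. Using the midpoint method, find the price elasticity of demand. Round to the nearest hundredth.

-3.61

%ΔQ = (1031 − 4602)/[(4602 + 1031)/2] = -3571/2816.5 ≈ -1.2679.
%ΔP = (65.9 − 46.2)/[(46.2 + 65.9)/2] = 19.7/56.05 ≈ 0.3515.
Arc elasticity E = %ΔQ/%ΔP ≈ -1.2679/0.3515 ≈ -3.61.
|E| > 1: demand is elastic over this range.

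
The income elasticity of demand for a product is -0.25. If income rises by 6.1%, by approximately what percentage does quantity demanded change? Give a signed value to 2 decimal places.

%ΔQ ≈ E × %ΔI = (-0.25) × (6.1%) ≈ -1.53%.

-1.53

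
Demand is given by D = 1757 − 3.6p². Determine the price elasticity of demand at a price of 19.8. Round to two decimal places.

-8.17

At p = 19.8, D = 345.656.
dD/dp = −2·3.6·p = −142.56.
Point elasticity E = (dD/dp)·(p/D) = -142.56 × 19.8/345.656 ≈ -8.17.
|E| > 1, so demand is elastic at this price.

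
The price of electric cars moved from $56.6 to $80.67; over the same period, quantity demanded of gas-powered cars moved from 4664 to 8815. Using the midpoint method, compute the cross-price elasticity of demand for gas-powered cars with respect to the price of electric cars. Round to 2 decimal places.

%ΔQ_x = (8815 − 4664)/[(4664+8815)/2] = 4151/6739.5 ≈ 0.6159.
%ΔP_y = (80.67 − 56.6)/[(56.6+80.67)/2] ≈ 0.3507.
E_xy = 0.6159/0.3507 ≈ 1.76.
E_xy > 0, so gas-powered cars and electric cars are substitutes.

1.76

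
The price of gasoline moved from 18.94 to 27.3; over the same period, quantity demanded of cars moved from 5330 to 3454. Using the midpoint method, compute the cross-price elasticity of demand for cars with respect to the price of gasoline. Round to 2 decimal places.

%ΔQ_x = (3454 − 5330)/[(5330+3454)/2] = -1876/4392 ≈ -0.4271.
%ΔP_y = (27.3 − 18.94)/[(18.94+27.3)/2] ≈ 0.3616.
E_xy = -0.4271/0.3616 ≈ -1.18.
E_xy < 0, so cars and gasoline are complements.

-1.18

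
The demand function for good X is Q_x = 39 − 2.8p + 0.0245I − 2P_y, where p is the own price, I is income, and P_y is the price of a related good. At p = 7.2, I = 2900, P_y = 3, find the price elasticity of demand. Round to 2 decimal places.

-0.24

At the given point, Q_x = 39 − 2.8(7.2) + 0.0245(2900) − 2(3) = 39 − 20.16 + 71.05 − 6 = 83.89.
∂Q_x/∂p = −2.8, so E_p = (−2.8)·(7.2/83.89) ≈ -0.24.
|E_p| < 1: demand is inelastic.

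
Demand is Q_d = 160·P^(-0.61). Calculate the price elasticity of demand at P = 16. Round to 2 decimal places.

-0.61

For a Cobb–Douglas (constant-elasticity) form Q_d = A·P^α·…, the elasticity with respect to P equals the exponent α at every point.
Here the exponent on P is -0.61, so the price elasticity of demand is -0.61.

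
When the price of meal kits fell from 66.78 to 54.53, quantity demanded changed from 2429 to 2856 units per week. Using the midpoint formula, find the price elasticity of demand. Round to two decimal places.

%ΔQ = (2856 − 2429)/[(2429 + 2856)/2] = 427/2642.5 ≈ 0.1616.
%ΔP = (54.53 − 66.78)/[(66.78 + 54.53)/2] = -12.25/60.655 ≈ -0.2020.
Arc elasticity E = %ΔQ/%ΔP ≈ 0.1616/-0.2020 ≈ -0.80.
|E| < 1: demand is inelastic over this range.

-0.80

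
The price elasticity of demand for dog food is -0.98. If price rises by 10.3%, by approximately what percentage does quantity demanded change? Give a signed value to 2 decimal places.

%ΔQ ≈ E × %ΔP = (-0.98) × (10.3%) ≈ -10.09%.

-10.09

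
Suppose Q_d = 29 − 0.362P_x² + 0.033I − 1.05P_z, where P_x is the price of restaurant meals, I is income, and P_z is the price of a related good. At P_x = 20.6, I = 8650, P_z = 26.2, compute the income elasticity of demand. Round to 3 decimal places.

First evaluate Q_d: 29 − 0.362(20.6)² + 0.033(8650) − 1.05(26.2) = 29 − 153.6183 + 285.45 − 27.51 = 133.3217.
∂Q_d/∂I = +0.033, so E_I = 0.033·(8650/133.3217) ≈ 2.141.
E_I > 1: normal good (luxury).

2.141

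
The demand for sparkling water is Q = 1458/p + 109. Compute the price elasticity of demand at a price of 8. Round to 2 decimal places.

-0.63

At p = 8, Q = 291.25.
dQ/dp = −1458/p² = −22.7812.
Point elasticity E = (dQ/dp)·(p/Q) = -22.7813 × 8/291.25 ≈ -0.63.
|E| < 1, so demand is inelastic at this price.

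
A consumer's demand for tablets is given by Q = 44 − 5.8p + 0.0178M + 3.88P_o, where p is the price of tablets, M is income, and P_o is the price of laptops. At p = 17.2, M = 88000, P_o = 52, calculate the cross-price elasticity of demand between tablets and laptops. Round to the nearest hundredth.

0.12

Substituting, Q = 44 − 5.8(17.2) + 0.0178(88000) + 3.88(52) = 44 − 99.76 + 1566.4 + 201.76 = 1712.4.
∂Q/∂P_o = +3.88, so E_xy = 3.88·(52/1712.4) ≈ 0.12.
E_xy > 0: the goods are substitutes.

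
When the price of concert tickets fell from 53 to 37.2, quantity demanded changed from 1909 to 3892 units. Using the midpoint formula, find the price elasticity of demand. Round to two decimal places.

-1.95

%Δq = (3892 − 1909)/[(1909 + 3892)/2] = 1983/2900.5 ≈ 0.6837.
%ΔP = (37.2 − 53)/[(53 + 37.2)/2] = -15.8/45.1 ≈ -0.3503.
Arc elasticity E = %Δq/%ΔP ≈ 0.6837/-0.3503 ≈ -1.95.
|E| > 1: demand is elastic over this range.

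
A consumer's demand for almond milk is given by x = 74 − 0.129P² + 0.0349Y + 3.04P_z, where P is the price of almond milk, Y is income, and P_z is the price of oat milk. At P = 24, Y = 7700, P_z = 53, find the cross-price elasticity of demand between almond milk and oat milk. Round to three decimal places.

Substituting, x = 74 − 0.129(24)² + 0.0349(7700) + 3.04(53) = 74 − 74.304 + 268.73 + 161.12 = 429.546.
∂x/∂P_z = +3.04, so E_xy = 3.04·(53/429.546) ≈ 0.375.
E_xy > 0: the goods are substitutes.

0.375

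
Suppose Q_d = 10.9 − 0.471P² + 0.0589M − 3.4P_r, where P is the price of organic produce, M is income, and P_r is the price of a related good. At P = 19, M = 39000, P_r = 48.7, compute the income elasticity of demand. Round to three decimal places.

1.165

First evaluate Q_d: 10.9 − 0.471(19)² + 0.0589(39000) − 3.4(48.7) = 10.9 − 170.031 + 2297.1 − 165.58 = 1972.389.
∂Q_d/∂M = +0.0589, so E_I = 0.0589·(39000/1972.389) ≈ 1.165.
E_I > 1: normal good (luxury).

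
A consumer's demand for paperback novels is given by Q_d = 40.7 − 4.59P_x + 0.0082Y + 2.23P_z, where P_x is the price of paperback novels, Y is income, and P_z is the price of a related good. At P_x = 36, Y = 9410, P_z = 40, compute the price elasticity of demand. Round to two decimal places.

-3.95

Evaluating quantity at (P_x, Y, P_z) gives Q_d = 40.7 − 4.59(36) + 0.0082(9410) + 2.23(40) = 40.7 − 165.24 + 77.162 + 89.2 = 41.822.
∂Q_d/∂P_x = −4.59, so E_p = (−4.59)·(36/41.822) ≈ -3.95.
|E_p| > 1: demand is elastic.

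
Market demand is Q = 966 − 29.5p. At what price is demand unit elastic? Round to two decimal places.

For linear demand Q = a − bp, E = −bp/(a − bp). |E| = 1 ⇒ bp = a − bp ⇒ p = a/(2b).
p = 966/(2·29.5) ≈ 16.37.

16.37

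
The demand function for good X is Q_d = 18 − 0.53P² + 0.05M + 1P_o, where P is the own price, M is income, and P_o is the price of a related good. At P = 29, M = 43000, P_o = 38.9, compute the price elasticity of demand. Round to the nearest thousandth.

Q_d = 18 − 0.53(29)² + 0.05(43000) + 1(38.9) = 18 − 445.73 + 2150 + 38.9 = 1761.17.
∂Q_d/∂P = −2·0.53·P = -30.74, so E_p = -30.74·(29/1761.17) ≈ -0.506.
|E_p| < 1: demand is inelastic.

-0.506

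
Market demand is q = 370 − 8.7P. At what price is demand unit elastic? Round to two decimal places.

21.26

For linear demand q = a − bP, E = −bP/(a − bP). |E| = 1 ⇒ bP = a − bP ⇒ P = a/(2b).
P = 370/(2·8.7) ≈ 21.26.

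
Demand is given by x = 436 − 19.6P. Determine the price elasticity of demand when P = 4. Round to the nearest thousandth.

-0.219

At P = 4, x = 357.6.
dx/dP = −19.6.
Point elasticity E = (dx/dP)·(P/x) = -19.6 × 4/357.6 ≈ -0.219.
|E| < 1, so demand is inelastic at this price.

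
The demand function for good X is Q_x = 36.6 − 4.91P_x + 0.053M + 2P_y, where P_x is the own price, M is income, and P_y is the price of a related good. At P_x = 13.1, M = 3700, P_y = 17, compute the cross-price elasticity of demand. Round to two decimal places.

0.17

Evaluating quantity at (P_x, M, P_y) gives Q_x = 36.6 − 4.91(13.1) + 0.053(3700) + 2(17) = 36.6 − 64.321 + 196.1 + 34 = 202.379.
∂Q_x/∂P_y = +2, so E_xy = 2·(17/202.379) ≈ 0.17.
E_xy > 0: the goods are substitutes.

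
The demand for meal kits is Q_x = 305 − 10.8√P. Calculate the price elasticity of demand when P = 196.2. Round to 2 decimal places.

-0.49

At P = 196.2, Q_x = 153.7229.
dQ_x/dP = −10.8/(2√P) = −10.8/(2·14.0071).
Point elasticity E = (dQ_x/dP)·(P/Q_x) = -0.3855 × 196.2/153.7229 ≈ -0.49.
|E| < 1, so demand is inelastic at this price.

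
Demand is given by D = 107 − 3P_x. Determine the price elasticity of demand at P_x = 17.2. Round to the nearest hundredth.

-0.93

At P_x = 17.2, D = 55.4.
dD/dP_x = −3.
Point elasticity E = (dD/dP_x)·(P_x/D) = -3 × 17.2/55.4 ≈ -0.93.
|E| < 1, so demand is inelastic at this price.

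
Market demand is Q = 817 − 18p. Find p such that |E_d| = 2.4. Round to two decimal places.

Set −bp/(a − bp) = −2.4 ⇒ bp = 2.4(a − bp) ⇒ bp(1+2.4) = 2.4·a.
p = 2.4·817/(18·3.4) ≈ 32.04.

32.04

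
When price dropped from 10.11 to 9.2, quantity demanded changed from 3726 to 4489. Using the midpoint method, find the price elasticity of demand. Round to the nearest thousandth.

-1.971

%Δq = (4489 − 3726)/[(3726 + 4489)/2] = 763/4107.5 ≈ 0.1858.
%Δp = (9.2 − 10.11)/[(10.11 + 9.2)/2] = -0.91/9.655 ≈ -0.0943.
Arc elasticity E = %Δq/%Δp ≈ 0.1858/-0.0943 ≈ -1.971.
|E| > 1: demand is elastic over this range.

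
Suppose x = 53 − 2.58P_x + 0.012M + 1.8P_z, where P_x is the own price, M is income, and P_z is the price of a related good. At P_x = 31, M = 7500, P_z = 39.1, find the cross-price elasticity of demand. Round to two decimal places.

At the given point, x = 53 − 2.58(31) + 0.012(7500) + 1.8(39.1) = 53 − 79.98 + 90 + 70.38 = 133.4.
∂x/∂P_z = +1.8, so E_xy = 1.8·(39.1/133.4) ≈ 0.53.
E_xy > 0: the goods are substitutes.

0.53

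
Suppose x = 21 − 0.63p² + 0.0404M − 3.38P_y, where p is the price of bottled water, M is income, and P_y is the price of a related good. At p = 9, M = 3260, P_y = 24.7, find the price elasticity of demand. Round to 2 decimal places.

-5.61

Substituting, x = 21 − 0.63(9)² + 0.0404(3260) − 3.38(24.7) = 21 − 51.03 + 131.704 − 83.486 = 18.188.
∂x/∂p = −2·0.63·p = -11.34, so E_p = -11.34·(9/18.188) ≈ -5.61.
|E_p| > 1: demand is elastic.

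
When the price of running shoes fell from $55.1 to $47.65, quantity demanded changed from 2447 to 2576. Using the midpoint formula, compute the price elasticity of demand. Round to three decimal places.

%ΔQ = (2576 − 2447)/[(2447 + 2576)/2] = 129/2511.5 ≈ 0.0514.
%Δp = (47.65 − 55.1)/[(55.1 + 47.65)/2] = -7.45/51.375 ≈ -0.1450.
Arc elasticity E = %ΔQ/%Δp ≈ 0.0514/-0.1450 ≈ -0.354.
|E| < 1: demand is inelastic over this range.

-0.354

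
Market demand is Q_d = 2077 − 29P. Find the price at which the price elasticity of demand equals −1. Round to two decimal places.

For linear demand Q_d = a − bP, E = −bP/(a − bP). |E| = 1 ⇒ bP = a − bP ⇒ P = a/(2b).
P = 2077/(2·29) ≈ 35.81.

35.81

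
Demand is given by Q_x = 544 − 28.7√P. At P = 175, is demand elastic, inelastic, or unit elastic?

elastic

At P = 175, Q_x = 164.3347.
dQ_x/dP = −28.7/(2√P) = −28.7/(2·13.2288).
Point elasticity E = (dQ_x/dP)·(P/Q_x) = -1.0848 × 175/164.3347 ≈ -1.155.
|E| ≈ 1.155 > 1, so demand is elastic.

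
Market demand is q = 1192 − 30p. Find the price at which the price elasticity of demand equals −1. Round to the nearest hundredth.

For linear demand q = a − bp, E = −bp/(a − bp). |E| = 1 ⇒ bp = a − bp ⇒ p = a/(2b).
p = 1192/(2·30) ≈ 19.87.

19.87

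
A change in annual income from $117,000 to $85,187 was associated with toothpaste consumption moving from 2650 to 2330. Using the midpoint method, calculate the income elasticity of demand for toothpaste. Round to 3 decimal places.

%ΔQ = (2330 − 2650)/[(2650+2330)/2] = -320/2490 ≈ -0.1285.
%ΔY = (85,187 − 117,000)/[(117,000+85,187)/2] = -31813/101093.5 ≈ -0.3147.
E_I = %ΔQ/%ΔY ≈ 0.408.
E_I ∈ (0,1): normal good (necessity).

0.408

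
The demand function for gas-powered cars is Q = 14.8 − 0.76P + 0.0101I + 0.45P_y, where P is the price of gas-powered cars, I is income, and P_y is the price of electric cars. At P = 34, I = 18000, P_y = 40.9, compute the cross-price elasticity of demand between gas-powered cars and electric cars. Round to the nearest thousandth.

0.097

Substituting, Q = 14.8 − 0.76(34) + 0.0101(18000) + 0.45(40.9) = 14.8 − 25.84 + 181.8 + 18.405 = 189.165.
∂Q/∂P_y = +0.45, so E_xy = 0.45·(40.9/189.165) ≈ 0.097.
E_xy > 0: the goods are substitutes.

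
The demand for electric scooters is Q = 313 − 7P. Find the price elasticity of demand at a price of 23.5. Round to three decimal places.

-1.108

At P = 23.5, Q = 148.5.
dQ/dP = −7.
Point elasticity E = (dQ/dP)·(P/Q) = -7 × 23.5/148.5 ≈ -1.108.
|E| > 1, so demand is elastic at this price.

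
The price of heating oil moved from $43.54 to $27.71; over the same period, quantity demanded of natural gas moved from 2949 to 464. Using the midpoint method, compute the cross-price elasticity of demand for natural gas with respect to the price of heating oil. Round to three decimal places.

3.277

%ΔQ_x = (464 − 2949)/[(2949+464)/2] = -2485/1706.5 ≈ -1.4562.
%ΔP_y = (27.71 − 43.54)/[(43.54+27.71)/2] ≈ -0.4444.
E_xy = -1.4562/-0.4444 ≈ 3.277.
E_xy > 0, so natural gas and heating oil are substitutes.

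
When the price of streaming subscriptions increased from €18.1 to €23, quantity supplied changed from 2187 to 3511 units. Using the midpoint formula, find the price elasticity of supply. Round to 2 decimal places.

1.95

%Δq = (3511 − 2187)/[(2187 + 3511)/2] = 1324/2849 ≈ 0.4647.
%Δp = (23 − 18.1)/[(18.1 + 23)/2] = 4.9/20.55 ≈ 0.2384.
Arc elasticity E = %Δq/%Δp ≈ 0.4647/0.2384 ≈ 1.95.
|E| > 1: supply is elastic over this range.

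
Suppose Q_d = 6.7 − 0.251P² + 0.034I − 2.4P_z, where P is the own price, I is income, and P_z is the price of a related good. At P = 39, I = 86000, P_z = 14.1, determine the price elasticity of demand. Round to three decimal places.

Substituting, Q_d = 6.7 − 0.251(39)² + 0.034(86000) − 2.4(14.1) = 6.7 − 381.771 + 2924 − 33.84 = 2515.089.
∂Q_d/∂P = −2·0.251·P = -19.578, so E_p = -19.578·(39/2515.089) ≈ -0.304.
|E_p| < 1: demand is inelastic.

-0.304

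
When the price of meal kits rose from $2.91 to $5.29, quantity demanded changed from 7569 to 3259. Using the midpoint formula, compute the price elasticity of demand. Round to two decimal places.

%ΔQ = (3259 − 7569)/[(7569 + 3259)/2] = -4310/5414 ≈ -0.7961.
%Δp = (5.29 − 2.91)/[(2.91 + 5.29)/2] = 2.38/4.1 ≈ 0.5805.
Arc elasticity E = %ΔQ/%Δp ≈ -0.7961/0.5805 ≈ -1.37.
|E| > 1: demand is elastic over this range.

-1.37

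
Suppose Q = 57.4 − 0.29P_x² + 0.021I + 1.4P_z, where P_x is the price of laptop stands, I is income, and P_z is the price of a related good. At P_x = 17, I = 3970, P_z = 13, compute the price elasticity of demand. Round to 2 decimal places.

-2.23

At the given point, Q = 57.4 − 0.29(17)² + 0.021(3970) + 1.4(13) = 57.4 − 83.81 + 83.37 + 18.2 = 75.16.
∂Q/∂P_x = −2·0.29·P_x = -9.86, so E_p = -9.86·(17/75.16) ≈ -2.23.
|E_p| > 1: demand is elastic.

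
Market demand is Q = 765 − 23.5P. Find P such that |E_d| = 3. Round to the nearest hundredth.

Set −bP/(a − bP) = −3 ⇒ bP = 3(a − bP) ⇒ bP(1+3) = 3·a.
P = 3·765/(23.5·4) ≈ 24.41.

24.41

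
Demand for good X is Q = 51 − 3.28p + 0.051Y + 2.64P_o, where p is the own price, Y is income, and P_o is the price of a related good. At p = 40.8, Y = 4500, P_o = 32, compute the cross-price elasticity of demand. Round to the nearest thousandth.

At the given point, Q = 51 − 3.28(40.8) + 0.051(4500) + 2.64(32) = 51 − 133.824 + 229.5 + 84.48 = 231.156.
∂Q/∂P_o = +2.64, so E_xy = 2.64·(32/231.156) ≈ 0.365.
E_xy > 0: the goods are substitutes.

0.365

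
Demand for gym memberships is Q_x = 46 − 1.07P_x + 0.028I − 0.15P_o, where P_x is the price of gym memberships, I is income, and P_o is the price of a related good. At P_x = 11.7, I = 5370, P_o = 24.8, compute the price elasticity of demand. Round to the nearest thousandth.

-0.070

First evaluate Q_x: 46 − 1.07(11.7) + 0.028(5370) − 0.15(24.8) = 46 − 12.519 + 150.36 − 3.72 = 180.121.
∂Q_x/∂P_x = −1.07, so E_p = (−1.07)·(11.7/180.121) ≈ -0.070.
|E_p| < 1: demand is inelastic.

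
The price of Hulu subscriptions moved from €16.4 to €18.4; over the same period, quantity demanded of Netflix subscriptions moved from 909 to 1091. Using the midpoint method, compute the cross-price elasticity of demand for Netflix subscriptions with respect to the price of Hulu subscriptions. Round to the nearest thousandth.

1.583

%ΔQ_x = (1091 − 909)/[(909+1091)/2] = 182/1000 ≈ 0.1820.
%ΔP_y = (18.4 − 16.4)/[(16.4+18.4)/2] ≈ 0.1149.
E_xy = 0.1820/0.1149 ≈ 1.583.
E_xy > 0, so Netflix subscriptions and Hulu subscriptions are substitutes.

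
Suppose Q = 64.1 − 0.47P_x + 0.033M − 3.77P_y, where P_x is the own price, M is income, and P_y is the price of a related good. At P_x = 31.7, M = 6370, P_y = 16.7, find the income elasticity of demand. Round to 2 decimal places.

1.07

Evaluating quantity at (P_x, M, P_y) gives Q = 64.1 − 0.47(31.7) + 0.033(6370) − 3.77(16.7) = 64.1 − 14.899 + 210.21 − 62.959 = 196.452.
∂Q/∂M = +0.033, so E_I = 0.033·(6370/196.452) ≈ 1.07.
E_I > 1: normal good (luxury).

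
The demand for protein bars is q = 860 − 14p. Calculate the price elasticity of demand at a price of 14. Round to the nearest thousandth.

At p = 14, q = 664.
dq/dp = −14.
Point elasticity E = (dq/dp)·(p/q) = -14 × 14/664 ≈ -0.295.
|E| < 1, so demand is inelastic at this price.

-0.295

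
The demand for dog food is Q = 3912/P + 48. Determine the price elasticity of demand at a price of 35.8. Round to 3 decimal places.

At P = 35.8, Q = 157.2737.
dQ/dP = −3912/P² = −3.0523.
Point elasticity E = (dQ/dP)·(P/Q) = -3.0523 × 35.8/157.2737 ≈ -0.695.
|E| < 1, so demand is inelastic at this price.

-0.695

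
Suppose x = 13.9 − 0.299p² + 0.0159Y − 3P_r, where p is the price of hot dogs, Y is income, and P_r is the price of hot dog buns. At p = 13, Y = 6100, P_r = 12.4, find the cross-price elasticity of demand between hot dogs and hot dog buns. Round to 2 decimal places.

At the given point, x = 13.9 − 0.299(13)² + 0.0159(6100) − 3(12.4) = 13.9 − 50.531 + 96.99 − 37.2 = 23.159.
∂x/∂P_r = −3, so E_xy = -3·(12.4/23.159) ≈ -1.61.
E_xy < 0: the goods are complements.

-1.61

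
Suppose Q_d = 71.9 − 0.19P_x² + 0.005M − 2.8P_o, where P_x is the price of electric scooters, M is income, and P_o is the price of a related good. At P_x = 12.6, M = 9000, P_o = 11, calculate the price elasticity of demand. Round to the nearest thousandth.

First evaluate Q_d: 71.9 − 0.19(12.6)² + 0.005(9000) − 2.8(11) = 71.9 − 30.1644 + 45 − 30.8 = 55.9356.
∂Q_d/∂P_x = −2·0.19·P_x = -4.788, so E_p = -4.788·(12.6/55.9356) ≈ -1.079.
|E_p| > 1: demand is elastic.

-1.079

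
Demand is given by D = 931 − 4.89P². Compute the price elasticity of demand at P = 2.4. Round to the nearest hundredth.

At P = 2.4, D = 902.8336.
dD/dP = −2·4.89·P = −23.472.
Point elasticity E = (dD/dP)·(P/D) = -23.472 × 2.4/902.8336 ≈ -0.06.
|E| < 1, so demand is inelastic at this price.

-0.06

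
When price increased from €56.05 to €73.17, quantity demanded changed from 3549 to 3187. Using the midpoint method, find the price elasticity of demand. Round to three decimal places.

-0.406

%Δq = (3187 − 3549)/[(3549 + 3187)/2] = -362/3368 ≈ -0.1075.
%Δp = (73.17 − 56.05)/[(56.05 + 73.17)/2] = 17.12/64.61 ≈ 0.2650.
Arc elasticity E = %Δq/%Δp ≈ -0.1075/0.2650 ≈ -0.406.
|E| < 1: demand is inelastic over this range.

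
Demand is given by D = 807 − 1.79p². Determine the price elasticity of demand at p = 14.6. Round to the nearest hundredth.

At p = 14.6, D = 425.4436.
dD/dp = −2·1.79·p = −52.268.
Point elasticity E = (dD/dp)·(p/D) = -52.268 × 14.6/425.4436 ≈ -1.79.
|E| > 1, so demand is elastic at this price.

-1.79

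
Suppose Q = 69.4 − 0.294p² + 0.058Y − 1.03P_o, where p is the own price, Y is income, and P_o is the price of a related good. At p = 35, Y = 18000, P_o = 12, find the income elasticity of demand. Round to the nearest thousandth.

1.409

Evaluating quantity at (p, Y, P_o) gives Q = 69.4 − 0.294(35)² + 0.058(18000) − 1.03(12) = 69.4 − 360.15 + 1044 − 12.36 = 740.89.
∂Q/∂Y = +0.058, so E_I = 0.058·(18000/740.89) ≈ 1.409.
E_I > 1: normal good (luxury).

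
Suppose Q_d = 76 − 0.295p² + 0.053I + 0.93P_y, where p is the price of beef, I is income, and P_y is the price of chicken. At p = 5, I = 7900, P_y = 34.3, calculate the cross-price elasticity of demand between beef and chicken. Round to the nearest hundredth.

Evaluating quantity at (p, I, P_y) gives Q_d = 76 − 0.295(5)² + 0.053(7900) + 0.93(34.3) = 76 − 7.375 + 418.7 + 31.899 = 519.224.
∂Q_d/∂P_y = +0.93, so E_xy = 0.93·(34.3/519.224) ≈ 0.06.
E_xy > 0: the goods are substitutes.

0.06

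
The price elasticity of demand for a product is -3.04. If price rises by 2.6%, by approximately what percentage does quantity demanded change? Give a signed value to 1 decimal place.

%ΔQ ≈ E × %ΔP = (-3.04) × (2.6%) ≈ -7.9%.

-7.9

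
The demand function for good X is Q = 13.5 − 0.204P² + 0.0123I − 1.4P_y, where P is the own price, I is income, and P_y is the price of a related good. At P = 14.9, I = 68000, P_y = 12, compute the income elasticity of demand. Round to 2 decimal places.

1.06

First evaluate Q: 13.5 − 0.204(14.9)² + 0.0123(68000) − 1.4(12) = 13.5 − 45.29 + 836.4 − 16.8 = 787.81.
∂Q/∂I = +0.0123, so E_I = 0.0123·(68000/787.81) ≈ 1.06.
E_I > 1: normal good (luxury).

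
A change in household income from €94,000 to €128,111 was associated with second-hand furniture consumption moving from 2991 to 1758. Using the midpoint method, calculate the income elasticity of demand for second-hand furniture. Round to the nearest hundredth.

%ΔQ = (1758 − 2991)/[(2991+1758)/2] = -1233/2374.5 ≈ -0.5193.
%ΔI = (128,111 − 94,000)/[(94,000+128,111)/2] = 34111/111055.5 ≈ 0.3072.
E_I = %ΔQ/%ΔI ≈ -1.69.
E_I < 0: inferior good.

-1.69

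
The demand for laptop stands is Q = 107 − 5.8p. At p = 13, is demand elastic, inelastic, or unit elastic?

At p = 13, Q = 31.6.
dQ/dp = −5.8.
Point elasticity E = (dQ/dp)·(p/Q) = -5.8 × 13/31.6 ≈ -2.386.
|E| ≈ 2.386 > 1, so demand is elastic.

elastic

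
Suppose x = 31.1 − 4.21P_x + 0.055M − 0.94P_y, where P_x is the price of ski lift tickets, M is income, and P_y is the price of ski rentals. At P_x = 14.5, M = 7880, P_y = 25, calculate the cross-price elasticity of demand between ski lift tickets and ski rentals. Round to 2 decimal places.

-0.06

Evaluating quantity at (P_x, M, P_y) gives x = 31.1 − 4.21(14.5) + 0.055(7880) − 0.94(25) = 31.1 − 61.045 + 433.4 − 23.5 = 379.955.
∂x/∂P_y = −0.94, so E_xy = -0.94·(25/379.955) ≈ -0.06.
E_xy < 0: the goods are complements.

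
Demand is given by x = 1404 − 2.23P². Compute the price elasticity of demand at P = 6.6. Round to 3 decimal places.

-0.149

At P = 6.6, x = 1306.8612.
dx/dP = −2·2.23·P = −29.436.
Point elasticity E = (dx/dP)·(P/x) = -29.436 × 6.6/1306.8612 ≈ -0.149.
|E| < 1, so demand is inelastic at this price.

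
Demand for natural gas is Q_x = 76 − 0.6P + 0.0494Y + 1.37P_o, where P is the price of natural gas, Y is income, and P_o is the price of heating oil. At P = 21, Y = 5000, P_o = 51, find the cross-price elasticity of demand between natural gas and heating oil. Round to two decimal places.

0.18

First evaluate Q_x: 76 − 0.6(21) + 0.0494(5000) + 1.37(51) = 76 − 12.6 + 247 + 69.87 = 380.27.
∂Q_x/∂P_o = +1.37, so E_xy = 1.37·(51/380.27) ≈ 0.18.
E_xy > 0: the goods are substitutes.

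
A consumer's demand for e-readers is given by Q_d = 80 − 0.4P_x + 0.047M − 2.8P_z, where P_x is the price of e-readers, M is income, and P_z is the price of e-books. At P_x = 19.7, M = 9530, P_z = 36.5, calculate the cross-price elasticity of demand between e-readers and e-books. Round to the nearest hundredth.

-0.24

Q_d = 80 − 0.4(19.7) + 0.047(9530) − 2.8(36.5) = 80 − 7.88 + 447.91 − 102.2 = 417.83.
∂Q_d/∂P_z = −2.8, so E_xy = -2.8·(36.5/417.83) ≈ -0.24.
E_xy < 0: the goods are complements.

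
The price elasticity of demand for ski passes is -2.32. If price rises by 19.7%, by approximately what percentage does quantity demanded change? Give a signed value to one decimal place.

%ΔQ ≈ E × %ΔP = (-2.32) × (19.7%) ≈ -45.7%.

-45.7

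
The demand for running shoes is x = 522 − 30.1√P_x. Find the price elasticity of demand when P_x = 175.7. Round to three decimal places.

At P_x = 175.7, x = 123.0189.
dx/dP_x = −30.1/(2√P_x) = −30.1/(2·13.2552).
Point elasticity E = (dx/dP_x)·(P_x/x) = -1.1354 × 175.7/123.0189 ≈ -1.622.
|E| > 1, so demand is elastic at this price.

-1.622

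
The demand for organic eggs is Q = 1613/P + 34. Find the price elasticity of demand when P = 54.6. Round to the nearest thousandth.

At P = 54.6, Q = 63.5421.
dQ/dP = −1613/P² = −0.5411.
Point elasticity E = (dQ/dP)·(P/Q) = -0.5411 × 54.6/63.5421 ≈ -0.465.
|E| < 1, so demand is inelastic at this price.

-0.465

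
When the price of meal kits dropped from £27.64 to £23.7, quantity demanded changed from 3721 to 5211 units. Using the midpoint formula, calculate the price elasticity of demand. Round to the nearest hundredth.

%Δq = (5211 − 3721)/[(3721 + 5211)/2] = 1490/4466 ≈ 0.3336.
%Δp = (23.7 − 27.64)/[(27.64 + 23.7)/2] = -3.94/25.67 ≈ -0.1535.
Arc elasticity E = %Δq/%Δp ≈ 0.3336/-0.1535 ≈ -2.17.
|E| > 1: demand is elastic over this range.

-2.17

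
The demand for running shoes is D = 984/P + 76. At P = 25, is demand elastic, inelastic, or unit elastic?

inelastic

At P = 25, D = 115.36.
dD/dP = −984/P² = −1.5744.
Point elasticity E = (dD/dP)·(P/D) = -1.5744 × 25/115.36 ≈ -0.341.
|E| ≈ 0.341 < 1, so demand is inelastic.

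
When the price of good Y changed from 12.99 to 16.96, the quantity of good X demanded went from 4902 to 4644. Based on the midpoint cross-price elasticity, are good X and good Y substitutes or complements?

%ΔQ_x = (4644 − 4902)/[(4902+4644)/2] = -258/4773 ≈ -0.0541.
%ΔP_y = (16.96 − 12.99)/[(12.99+16.96)/2] ≈ 0.2651.
E_xy = -0.0541/0.2651 ≈ -0.204.
E_xy < 0, so the goods are complements.

complements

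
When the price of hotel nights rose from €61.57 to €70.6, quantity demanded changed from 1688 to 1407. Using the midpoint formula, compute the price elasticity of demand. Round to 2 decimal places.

-1.33

%Δq = (1407 − 1688)/[(1688 + 1407)/2] = -281/1547.5 ≈ -0.1816.
%Δp = (70.6 − 61.57)/[(61.57 + 70.6)/2] = 9.03/66.085 ≈ 0.1366.
Arc elasticity E = %Δq/%Δp ≈ -0.1816/0.1366 ≈ -1.33.
|E| > 1: demand is elastic over this range.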